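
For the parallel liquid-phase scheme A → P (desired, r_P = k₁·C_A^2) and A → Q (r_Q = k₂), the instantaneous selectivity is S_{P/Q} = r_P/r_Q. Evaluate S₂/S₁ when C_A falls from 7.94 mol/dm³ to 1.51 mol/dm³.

S_{P/Q} = (k₁/k₂)·C_A^2, so S₂/S₁ = (C_{A,2}/C_{A,1})^2.
= (1.51/7.94)^2 = (0.1902)^2 = 0.0362.

0.0362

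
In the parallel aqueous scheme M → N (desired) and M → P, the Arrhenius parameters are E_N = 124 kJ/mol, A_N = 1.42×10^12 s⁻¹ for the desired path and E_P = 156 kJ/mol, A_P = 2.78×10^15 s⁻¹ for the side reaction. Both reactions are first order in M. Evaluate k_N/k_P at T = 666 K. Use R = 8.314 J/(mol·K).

Since both paths have the same order in M, the concentration cancels and S_{N/P} = k_N/k_P = (A_N/A_P)·exp[(E_P−E_N)/(RT)].
(E_P−E_N)/(RT) = (156−124)×10³/(8.314×666) = 32000/5537 = 5.779.
k_N/k_P = (1.42×10^12/2.78×10^15)·exp(5.779) = 5.108×10^-4 × 323.5 = 0.165.

0.165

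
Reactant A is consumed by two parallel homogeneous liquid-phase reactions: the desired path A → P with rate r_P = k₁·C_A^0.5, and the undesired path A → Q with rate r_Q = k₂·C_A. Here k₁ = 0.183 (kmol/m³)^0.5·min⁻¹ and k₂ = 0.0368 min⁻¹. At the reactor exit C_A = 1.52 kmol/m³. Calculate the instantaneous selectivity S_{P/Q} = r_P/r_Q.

4.03

S_{P/Q} = r_P/r_Q = (k₁·C_A^0.5)/(k₂·C_A) = (k₁/k₂)·C_A^-0.5.
= (0.183×1.520^0.5) / (0.0368×1.520) = 0.2256/0.05594 = 4.03.
The undesired path is higher order in A, so low C_A (CSTR or dilute feed) favours P.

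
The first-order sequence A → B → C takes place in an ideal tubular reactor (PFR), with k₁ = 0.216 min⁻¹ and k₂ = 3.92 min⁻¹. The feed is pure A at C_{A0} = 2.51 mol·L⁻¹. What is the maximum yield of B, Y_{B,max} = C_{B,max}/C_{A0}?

For a first-order series the maximum intermediate yield is C_{B,max}/C_{A0} = (k₁/k₂)^[k₂/(k₂−k₁)].
= (0.216/3.92)^(3.92/(3.92−0.216)) = (0.05510)^(1.058) = 0.04653.

0.0465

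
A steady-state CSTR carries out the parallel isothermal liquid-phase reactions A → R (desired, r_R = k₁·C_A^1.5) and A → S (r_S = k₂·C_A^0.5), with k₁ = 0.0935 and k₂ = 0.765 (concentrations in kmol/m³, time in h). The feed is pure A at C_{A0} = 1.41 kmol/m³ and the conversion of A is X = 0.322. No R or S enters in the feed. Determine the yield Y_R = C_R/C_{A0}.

0.0337

Exit C_A = C_{A0}(1−X) = 1.41×0.678 = 0.9560 kmol/m³.
Rates in a CSTR are evaluated at the outlet concentration: r_R = 0.0935×0.9560^1.5 = 0.08739, r_S = 0.765×0.9560^0.5 = 0.7480.
Fraction of consumed A going to R: r_R/(r_R+r_S) = 0.1046.
C_R = 0.1046·C_{A0}·X = 0.1046×1.41×0.322 = 0.0475 kmol/m³; Y_R = C_R/C_{A0} = 0.0337.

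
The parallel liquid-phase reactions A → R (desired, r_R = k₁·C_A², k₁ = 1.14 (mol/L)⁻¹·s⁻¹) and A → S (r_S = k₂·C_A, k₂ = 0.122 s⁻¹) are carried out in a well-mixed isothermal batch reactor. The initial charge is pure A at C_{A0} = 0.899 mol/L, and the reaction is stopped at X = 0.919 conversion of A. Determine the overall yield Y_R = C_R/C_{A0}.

C_A = C_{A0}(1−X) = 0.07282 mol/L.
Along a PFR/batch, dC_S/dC_A = −r_S/(r_R+r_S) = −k₂/(k₂+k₁·C_A).
Integrating from C_{A0} to C_A: C_S = (0.122/1.14)·ln[(0.122+1.14·0.899)/(0.122+1.14·0.0728)] = 0.1070·ln(1.147/0.2050) = 0.1843 mol/L.
Then C_R = (C_{A0}−C_A) − C_S = 0.8262 − 0.1843 = 0.6419 mol/L.
Y_R = C_R/C_{A0} = 0.6419/0.899 = 0.714.

0.714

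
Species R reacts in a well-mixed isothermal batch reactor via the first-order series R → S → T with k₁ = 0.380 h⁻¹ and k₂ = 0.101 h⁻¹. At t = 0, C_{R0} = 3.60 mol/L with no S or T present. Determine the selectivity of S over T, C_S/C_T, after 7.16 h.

Solving the coupled first-order balances gives C_S(t) = [k₁/(k₂−k₁)]·C_{R0}·(e^(−k₁t) − e^(−k₂t)).
e^(−k₁t) = e^(−0.380×7.16) = e^(−2.721) = 0.06582; e^(−k₂t) = e^(−0.7232) = 0.4852.
C_S = 0.380×3.60/(0.101−0.380) × (0.06582−0.4852) = (-4.903)×(-0.4194) = 2.056 mol/L.
C_R = C_{R0}e^(−k₁t) = 0.2370 mol/L, so C_T = C_{R0}−C_R−C_S = 1.307 mol/L; C_S/C_T = 1.57.

1.57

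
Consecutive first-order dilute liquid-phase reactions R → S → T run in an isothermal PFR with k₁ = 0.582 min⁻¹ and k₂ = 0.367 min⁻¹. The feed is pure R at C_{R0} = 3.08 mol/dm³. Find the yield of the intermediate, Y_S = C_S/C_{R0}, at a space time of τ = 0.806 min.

For first-order series with pure R initially, C_S(τ) = k₁C_{R0}/(k₂−k₁)·(e^(−k₁τ) − e^(−k₂τ)).
e^(−k₁τ) = e^(−0.582×0.806) = e^(−0.4691) = 0.6256; e^(−k₂τ) = e^(−0.2958) = 0.7439.
C_S = 0.582×3.08/(0.367−0.582) × (0.6256−0.7439) = (-8.337)×(-0.1184) = 0.9869 mol/dm³.
Y_S = C_S/C_{R0} = 0.9869/3.08 = 0.320.

0.320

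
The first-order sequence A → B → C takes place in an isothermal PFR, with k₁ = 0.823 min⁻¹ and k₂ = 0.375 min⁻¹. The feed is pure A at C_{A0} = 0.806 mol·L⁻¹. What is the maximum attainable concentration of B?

At the optimum, C_{B,max}/C_{A0} = (k₁/k₂)^[k₂/(k₂−k₁)].
= (0.823/0.375)^(0.375/(0.375−0.823)) = (2.195)^(-0.8371) = 0.5179.
C_{B,max} = 0.5179×0.806 = 0.417 mol·L⁻¹.

0.417 mol·L⁻¹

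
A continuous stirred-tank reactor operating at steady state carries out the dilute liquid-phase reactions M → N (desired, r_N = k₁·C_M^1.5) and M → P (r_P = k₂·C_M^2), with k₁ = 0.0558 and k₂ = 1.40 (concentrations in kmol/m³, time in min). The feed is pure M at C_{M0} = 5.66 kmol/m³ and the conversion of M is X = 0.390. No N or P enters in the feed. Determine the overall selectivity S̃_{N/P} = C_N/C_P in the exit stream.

0.0215

Exit C_M = C_{M0}(1−X) = 5.66×0.610 = 3.453 kmol/m³.
In a CSTR the entire volume is at exit conditions, so r_N = 0.0558×3.453^1.5 = 0.3580 and r_P = 1.40×3.453^2 = 16.69.
Overall selectivity = C_N/C_P = r_Nτ/(r_Pτ) = r_N/r_P = 0.0215.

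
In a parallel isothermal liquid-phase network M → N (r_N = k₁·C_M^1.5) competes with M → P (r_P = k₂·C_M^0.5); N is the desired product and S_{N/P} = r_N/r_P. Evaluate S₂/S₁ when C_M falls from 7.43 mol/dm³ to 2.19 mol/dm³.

0.295

S_{N/P} = (k₁/k₂)·C_M, so S₂/S₁ = (C_{M,2}/C_{M,1}).
= 2.19/7.43 = 0.295.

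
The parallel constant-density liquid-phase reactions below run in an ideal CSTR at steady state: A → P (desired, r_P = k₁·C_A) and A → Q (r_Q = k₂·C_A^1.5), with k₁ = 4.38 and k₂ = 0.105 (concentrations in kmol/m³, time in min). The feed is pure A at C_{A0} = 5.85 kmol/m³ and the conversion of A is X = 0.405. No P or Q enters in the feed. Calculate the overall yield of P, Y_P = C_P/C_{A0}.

Exit C_A = C_{A0}(1−X) = 5.85×0.595 = 3.481 kmol/m³.
In a CSTR the entire volume is at exit conditions, so r_P = 4.38×3.481 = 15.25 and r_Q = 0.105×3.481^1.5 = 0.6819.
Fraction of consumed A going to P: r_P/(r_P+r_Q) = 0.9572.
C_P = 0.9572·C_{A0}·X = 0.9572×5.85×0.405 = 2.27 kmol/m³; Y_P = C_P/C_{A0} = 0.388.

0.388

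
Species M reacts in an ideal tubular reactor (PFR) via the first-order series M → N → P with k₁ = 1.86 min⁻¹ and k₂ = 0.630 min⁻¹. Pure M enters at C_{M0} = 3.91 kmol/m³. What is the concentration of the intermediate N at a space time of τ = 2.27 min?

1.33 kmol/m³

Solving the coupled first-order balances gives C_N(τ) = [k₁/(k₂−k₁)]·C_{M0}·(e^(−k₁τ) − e^(−k₂τ)).
e^(−k₁τ) = e^(−1.86×2.27) = e^(−4.222) = 0.01467; e^(−k₂τ) = e^(−1.430) = 0.2393.
C_N = 1.86×3.91/(0.630−1.86) × (0.01467−0.2393) = (-5.913)×(-0.2246) = 1.328 kmol/m³.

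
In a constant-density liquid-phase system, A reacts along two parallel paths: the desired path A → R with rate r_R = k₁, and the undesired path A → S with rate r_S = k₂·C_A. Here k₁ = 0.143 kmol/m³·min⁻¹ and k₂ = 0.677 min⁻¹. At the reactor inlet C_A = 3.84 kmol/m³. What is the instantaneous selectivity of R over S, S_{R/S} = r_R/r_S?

S_{R/S} = r_R/r_S = (k₁)/(k₂·C_A) = (k₁/k₂)·C_A⁻¹.
= (0.143) / (0.677×3.840) = 0.1430/2.600 = 0.0550.
The undesired path is higher order in A, so low C_A (CSTR or dilute feed) favours R.

0.0550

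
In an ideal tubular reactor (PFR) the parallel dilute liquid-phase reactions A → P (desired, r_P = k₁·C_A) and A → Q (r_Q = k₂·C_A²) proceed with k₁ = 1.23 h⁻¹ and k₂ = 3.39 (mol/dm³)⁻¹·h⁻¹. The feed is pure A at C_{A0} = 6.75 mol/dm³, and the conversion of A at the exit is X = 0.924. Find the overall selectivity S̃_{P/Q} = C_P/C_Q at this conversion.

0.139

C_A = C_{A0}(1−X) = 0.5130 mol/dm³.
Along a PFR/batch, dC_P/dC_A = −r_P/(r_P+r_Q) = −k₁/(k₁+k₂·C_A).
Integrating from C_{A0} to C_A: C_P = (1.23/3.39)·ln[(1.23+3.39·6.75)/(1.23+3.39·0.513)] = 0.3628·ln(24.11/2.969) = 0.7599 mol/dm³.
C_Q = (C_{A0}−C_A)−C_P = 5.477 mol/dm³; S̃_{P/Q} = 0.7599/5.477 = 0.139.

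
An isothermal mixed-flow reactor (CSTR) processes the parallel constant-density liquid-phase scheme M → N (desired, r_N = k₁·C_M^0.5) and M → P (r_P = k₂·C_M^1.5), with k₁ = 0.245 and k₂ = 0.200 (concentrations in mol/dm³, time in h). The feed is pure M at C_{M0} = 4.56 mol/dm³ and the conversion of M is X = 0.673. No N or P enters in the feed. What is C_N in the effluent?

1.38 mol/dm³

Exit C_M = C_{M0}(1−X) = 4.56×0.327 = 1.491 mol/dm³.
A CSTR operates uniformly at the exit composition, giving r_N = 0.2992 and r_P = 0.3642 (each k·C_M^n at C_M = 1.491).
Fraction of consumed M going to N: r_N/(r_N+r_P) = 0.4510.
C_N = 0.4510·C_{M0}·X = 0.4510×4.56×0.673 = 1.38 mol/dm³.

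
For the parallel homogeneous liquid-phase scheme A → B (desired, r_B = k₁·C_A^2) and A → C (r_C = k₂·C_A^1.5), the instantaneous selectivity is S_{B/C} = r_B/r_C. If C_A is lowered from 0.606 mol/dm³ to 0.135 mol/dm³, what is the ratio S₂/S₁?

0.472

S_{B/C} = (k₁/k₂)·C_A^0.5, so S₂/S₁ = (C_{A,2}/C_{A,1})^0.5.
= (0.135/0.606)^0.5 = (0.2228)^0.5 = 0.472.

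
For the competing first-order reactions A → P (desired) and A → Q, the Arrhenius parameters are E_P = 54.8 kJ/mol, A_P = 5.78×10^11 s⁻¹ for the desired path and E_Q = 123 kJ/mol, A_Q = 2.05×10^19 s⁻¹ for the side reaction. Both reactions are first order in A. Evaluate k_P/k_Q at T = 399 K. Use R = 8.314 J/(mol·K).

k_P/k_Q = (A_P/A_Q)·exp[−(E_P−E_Q)/(RT)] = (A_P/A_Q)·exp[(E_Q−E_P)/(RT)].
(E_Q−E_P)/(RT) = (123−54.8)×10³/(8.314×399) = 68200/3317 = 20.56.
k_P/k_Q = (5.78×10^11/2.05×10^19)·exp(20.56) = 2.820×10^-8 × 8.485×10^8 = 23.9.

23.9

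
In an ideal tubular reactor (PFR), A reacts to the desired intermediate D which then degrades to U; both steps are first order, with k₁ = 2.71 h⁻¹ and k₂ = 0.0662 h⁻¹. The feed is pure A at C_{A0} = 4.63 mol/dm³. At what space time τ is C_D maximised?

1.40 h

For first-order series the maximum of C_D occurs at τ_opt = ln(k₂/k₁)/(k₂−k₁).
= ln(0.0662/2.71)/(0.0662−2.71) = ln(0.02443)/-2.644 = -3.712/-2.644 = 1.40 h.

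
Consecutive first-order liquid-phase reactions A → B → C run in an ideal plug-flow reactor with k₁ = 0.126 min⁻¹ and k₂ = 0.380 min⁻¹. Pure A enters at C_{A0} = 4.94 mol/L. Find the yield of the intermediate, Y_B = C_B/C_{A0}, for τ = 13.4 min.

0.0886

For first-order series with pure A initially, C_B(τ) = k₁C_{A0}/(k₂−k₁)·(e^(−k₁τ) − e^(−k₂τ)).
e^(−k₁τ) = e^(−0.126×13.4) = e^(−1.688) = 0.1848; e^(−k₂τ) = e^(−5.092) = 0.006146.
C_B = 0.126×4.94/(0.380−0.126) × (0.1848−0.006146) = 2.451×0.1787 = 0.4378 mol/L.
Y_B = C_B/C_{A0} = 0.4378/4.94 = 0.0886.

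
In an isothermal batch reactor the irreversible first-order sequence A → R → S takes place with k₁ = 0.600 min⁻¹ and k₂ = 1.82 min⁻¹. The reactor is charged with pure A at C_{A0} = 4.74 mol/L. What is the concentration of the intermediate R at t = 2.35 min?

0.537 mol/L

Solving the coupled first-order balances gives C_R(t) = [k₁/(k₂−k₁)]·C_{A0}·(e^(−k₁t) − e^(−k₂t)).
e^(−k₁t) = e^(−0.600×2.35) = e^(−1.410) = 0.2441; e^(−k₂t) = e^(−4.277) = 0.01388.
C_R = 0.600×4.74/(1.82−0.600) × (0.2441−0.01388) = 2.331×0.2303 = 0.5368 mol/L.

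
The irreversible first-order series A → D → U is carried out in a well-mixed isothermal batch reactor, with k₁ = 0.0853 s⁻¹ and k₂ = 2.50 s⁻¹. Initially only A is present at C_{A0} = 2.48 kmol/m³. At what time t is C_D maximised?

Setting dC_D/dt = 0 gives t_opt = ln(k₂/k₁)/(k₂−k₁).
= ln(2.50/0.0853)/(2.50−0.0853) = ln(29.31)/2.415 = 3.378/2.415 = 1.40 s.

1.40 s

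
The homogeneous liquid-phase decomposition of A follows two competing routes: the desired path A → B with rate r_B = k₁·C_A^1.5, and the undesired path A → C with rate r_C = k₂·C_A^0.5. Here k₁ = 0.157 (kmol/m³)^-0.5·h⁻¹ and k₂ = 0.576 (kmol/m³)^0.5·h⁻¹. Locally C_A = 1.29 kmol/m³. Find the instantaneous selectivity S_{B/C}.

0.352

S_{B/C} = r_B/r_C = (k₁·C_A^1.5)/(k₂·C_A^0.5) = (k₁/k₂)·C_A.
= (0.157×1.290^1.5) / (0.576×1.290^0.5) = 0.2300/0.6542 = 0.352.
Since the desired path is higher order in A, keeping C_A high (PFR or concentrated feed) favours B.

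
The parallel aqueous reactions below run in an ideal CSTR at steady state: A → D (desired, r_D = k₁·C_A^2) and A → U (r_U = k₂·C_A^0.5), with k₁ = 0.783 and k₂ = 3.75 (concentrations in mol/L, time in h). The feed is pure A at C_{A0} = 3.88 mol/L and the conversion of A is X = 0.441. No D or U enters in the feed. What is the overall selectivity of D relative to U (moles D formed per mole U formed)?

Exit C_A = C_{A0}(1−X) = 3.88×0.559 = 2.169 mol/L.
A CSTR operates uniformly at the exit composition, giving r_D = 3.683 and r_U = 5.523 (each k·C_A^n at C_A = 2.169).
Overall selectivity = C_D/C_U = r_Dτ/(r_Uτ) = r_D/r_U = 0.667.

0.667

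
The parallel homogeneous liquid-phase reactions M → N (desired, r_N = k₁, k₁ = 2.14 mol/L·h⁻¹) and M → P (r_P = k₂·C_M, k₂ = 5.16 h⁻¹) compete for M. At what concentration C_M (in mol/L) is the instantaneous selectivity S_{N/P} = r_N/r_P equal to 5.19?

S_{N/P} = (k₁/k₂)·C_M⁻¹ ⇒ C_M = (S·k₂/k₁)^(-1).
= (5.19×5.16/2.14)^(-1) = (12.51)^(-1) = 0.0799 mol/L.

0.0799 mol/L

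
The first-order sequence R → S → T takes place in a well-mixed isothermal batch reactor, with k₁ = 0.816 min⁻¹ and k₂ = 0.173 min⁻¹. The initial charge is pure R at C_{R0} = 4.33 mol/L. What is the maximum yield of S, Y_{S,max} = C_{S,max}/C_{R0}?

For a first-order series the maximum intermediate yield is C_{S,max}/C_{R0} = (k₁/k₂)^[k₂/(k₂−k₁)].
= (0.816/0.173)^(0.173/(0.173−0.816)) = (4.717)^(-0.2691) = 0.6588.

0.659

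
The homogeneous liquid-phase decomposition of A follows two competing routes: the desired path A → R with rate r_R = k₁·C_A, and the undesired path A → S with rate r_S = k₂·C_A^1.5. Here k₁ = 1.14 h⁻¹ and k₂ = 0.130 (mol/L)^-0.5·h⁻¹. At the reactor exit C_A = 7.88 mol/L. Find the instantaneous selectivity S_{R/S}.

S_{R/S} = r_R/r_S = (k₁·C_A)/(k₂·C_A^1.5) = (k₁/k₂)·C_A^-0.5.
= (1.14×7.880) / (0.130×7.880^1.5) = 8.983/2.876 = 3.12.

3.12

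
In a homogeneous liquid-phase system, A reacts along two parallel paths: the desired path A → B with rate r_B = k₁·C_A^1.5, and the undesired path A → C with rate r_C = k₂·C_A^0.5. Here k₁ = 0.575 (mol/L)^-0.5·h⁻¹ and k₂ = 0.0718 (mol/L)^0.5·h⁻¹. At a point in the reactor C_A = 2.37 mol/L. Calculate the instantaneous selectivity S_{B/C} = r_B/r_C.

19.0

S_{B/C} = r_B/r_C = (k₁·C_A^1.5)/(k₂·C_A^0.5) = (k₁/k₂)·C_A.
= (0.575×2.370^1.5) / (0.0718×2.370^0.5) = 2.098/0.1105 = 19.0.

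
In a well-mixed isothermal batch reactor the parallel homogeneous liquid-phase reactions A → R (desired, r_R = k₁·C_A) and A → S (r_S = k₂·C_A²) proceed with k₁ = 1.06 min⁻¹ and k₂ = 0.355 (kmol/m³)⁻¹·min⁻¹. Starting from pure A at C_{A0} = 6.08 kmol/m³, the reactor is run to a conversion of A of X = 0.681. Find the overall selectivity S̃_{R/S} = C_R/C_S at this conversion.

C_A = C_{A0}(1−X) = 1.940 kmol/m³.
Along a PFR/batch, dC_R/dC_A = −r_R/(r_R+r_S) = −k₁/(k₁+k₂·C_A).
Integrating from C_{A0} to C_A: C_R = (1.06/0.355)·ln[(1.06+0.355·6.08)/(1.06+0.355·1.94)] = 2.986·ln(3.218/1.749) = 1.822 kmol/m³.
C_S = (C_{A0}−C_A)−C_R = 2.319 kmol/m³; S̃_{R/S} = 1.822/2.319 = 0.786.

0.786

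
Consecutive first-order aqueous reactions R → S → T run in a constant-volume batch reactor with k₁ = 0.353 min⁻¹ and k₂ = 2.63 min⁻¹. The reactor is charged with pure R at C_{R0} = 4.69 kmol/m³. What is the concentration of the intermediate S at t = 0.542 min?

0.426 kmol/m³

For first-order series with pure R initially, C_S(t) = k₁C_{R0}/(k₂−k₁)·(e^(−k₁t) − e^(−k₂t)).
e^(−k₁t) = e^(−0.353×0.542) = e^(−0.1913) = 0.8259; e^(−k₂t) = e^(−1.425) = 0.2404.
C_S = 0.353×4.69/(2.63−0.353) × (0.8259−0.2404) = 0.7271×0.5855 = 0.4257 kmol/m³.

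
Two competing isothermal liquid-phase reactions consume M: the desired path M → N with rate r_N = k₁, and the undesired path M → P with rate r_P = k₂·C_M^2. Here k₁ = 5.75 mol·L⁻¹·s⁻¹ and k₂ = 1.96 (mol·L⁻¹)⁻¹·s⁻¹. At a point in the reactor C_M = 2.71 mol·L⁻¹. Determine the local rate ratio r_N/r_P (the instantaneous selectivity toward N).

0.399

S_{N/P} = r_N/r_P = (k₁)/(k₂·C_M^2) = (k₁/k₂)·C_M^-2.
= (5.75) / (1.96×2.710^2) = 5.750/14.39 = 0.399.
The undesired path is higher order in M, so low C_M (CSTR or dilute feed) favours N.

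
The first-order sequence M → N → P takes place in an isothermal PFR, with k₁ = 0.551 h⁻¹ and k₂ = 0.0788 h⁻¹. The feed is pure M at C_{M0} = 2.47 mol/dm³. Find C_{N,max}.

1.79 mol/dm³

For a first-order series the maximum intermediate yield is C_{N,max}/C_{M0} = (k₁/k₂)^[k₂/(k₂−k₁)].
= (0.551/0.0788)^(0.0788/(0.0788−0.551)) = (6.992)^(-0.1669) = 0.7229.
C_{N,max} = 0.7229×2.47 = 1.79 mol/dm³.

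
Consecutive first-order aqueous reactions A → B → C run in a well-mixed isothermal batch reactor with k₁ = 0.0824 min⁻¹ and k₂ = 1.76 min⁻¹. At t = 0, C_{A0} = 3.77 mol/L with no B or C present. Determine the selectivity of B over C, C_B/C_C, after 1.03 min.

0.838

The intermediate concentration in a first-order A→B→C sequence is C_B = k₁C_{A0}(e^(−k₁t) − e^(−k₂t))/(k₂−k₁).
e^(−k₁t) = e^(−0.0824×1.03) = e^(−0.08487) = 0.9186; e^(−k₂t) = e^(−1.813) = 0.1632.
C_B = 0.0824×3.77/(1.76−0.0824) × (0.9186−0.1632) = 0.1852×0.7554 = 0.1399 mol/L.
C_A = C_{A0}e^(−k₁t) = 3.463 mol/L, so C_C = C_{A0}−C_A−C_B = 0.1669 mol/L; C_B/C_C = 0.838.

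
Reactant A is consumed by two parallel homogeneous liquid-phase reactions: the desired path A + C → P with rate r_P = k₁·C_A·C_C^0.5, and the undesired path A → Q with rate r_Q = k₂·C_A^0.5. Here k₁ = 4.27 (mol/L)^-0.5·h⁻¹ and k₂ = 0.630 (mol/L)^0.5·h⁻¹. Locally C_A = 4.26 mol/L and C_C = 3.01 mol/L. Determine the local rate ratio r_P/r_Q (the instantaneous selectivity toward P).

S_{P/Q} = r_P/r_Q = (k₁·C_A·C_C^0.5)/(k₂·C_A^0.5) = (k₁/k₂)·C_A^0.5·C_C^0.5.
= (4.27×4.260×3.010^0.5) / (0.630×4.260^0.5) = 31.56/1.300 = 24.3.
Since the desired path is higher order in A, keeping C_A high (PFR or concentrated feed) favours P.

24.3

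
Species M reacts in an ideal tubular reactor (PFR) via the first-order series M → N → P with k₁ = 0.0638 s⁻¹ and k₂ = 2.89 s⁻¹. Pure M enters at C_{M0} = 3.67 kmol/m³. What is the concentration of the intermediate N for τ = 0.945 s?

0.0726 kmol/m³

For first-order series with pure M initially, C_N(τ) = k₁C_{M0}/(k₂−k₁)·(e^(−k₁τ) − e^(−k₂τ)).
e^(−k₁τ) = e^(−0.0638×0.945) = e^(−0.06029) = 0.9415; e^(−k₂τ) = e^(−2.731) = 0.06515.
C_N = 0.0638×3.67/(2.89−0.0638) × (0.9415−0.06515) = 0.08285×0.8763 = 0.07260 kmol/m³.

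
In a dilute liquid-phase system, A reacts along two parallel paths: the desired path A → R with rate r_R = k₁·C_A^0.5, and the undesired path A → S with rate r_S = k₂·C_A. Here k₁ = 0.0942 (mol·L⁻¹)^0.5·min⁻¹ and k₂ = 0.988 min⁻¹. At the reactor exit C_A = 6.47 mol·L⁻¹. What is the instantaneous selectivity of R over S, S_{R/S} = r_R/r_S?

0.0375

S_{R/S} = r_R/r_S = (k₁·C_A^0.5)/(k₂·C_A) = (k₁/k₂)·C_A^-0.5.
= (0.0942×6.470^0.5) / (0.988×6.470) = 0.2396/6.392 = 0.0375.
The undesired path is higher order in A, so low C_A (CSTR or dilute feed) favours R.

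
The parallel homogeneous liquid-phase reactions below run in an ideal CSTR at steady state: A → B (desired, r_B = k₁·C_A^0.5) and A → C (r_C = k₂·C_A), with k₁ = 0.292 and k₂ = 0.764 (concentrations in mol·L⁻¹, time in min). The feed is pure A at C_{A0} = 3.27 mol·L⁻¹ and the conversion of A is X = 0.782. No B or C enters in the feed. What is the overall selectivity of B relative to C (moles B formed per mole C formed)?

Exit C_A = C_{A0}(1−X) = 3.27×0.218 = 0.7129 mol·L⁻¹.
Rates in a CSTR are evaluated at the outlet concentration: r_B = 0.292×0.7129^0.5 = 0.2465, r_C = 0.764×0.7129 = 0.5446.
Overall selectivity = C_B/C_C = r_Bτ/(r_Cτ) = r_B/r_C = 0.453.

0.453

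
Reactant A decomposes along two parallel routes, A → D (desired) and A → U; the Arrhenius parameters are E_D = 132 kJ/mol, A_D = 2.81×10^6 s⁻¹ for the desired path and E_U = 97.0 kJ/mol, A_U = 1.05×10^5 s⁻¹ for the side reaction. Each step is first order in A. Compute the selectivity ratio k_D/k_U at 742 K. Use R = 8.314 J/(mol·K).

Since both paths have the same order in A, the concentration cancels and S_{D/U} = k_D/k_U = (A_D/A_U)·exp[(E_U−E_D)/(RT)].
(E_U−E_D)/(RT) = (97.0−132)×10³/(8.314×742) = -35000/6169 = -5.674.
k_D/k_U = (2.81×10^6/1.05×10^5)·exp(-5.674) = 26.76 × 0.003436 = 0.0919.
Since E_D > E_U, raising the temperature improves selectivity toward D.

0.0919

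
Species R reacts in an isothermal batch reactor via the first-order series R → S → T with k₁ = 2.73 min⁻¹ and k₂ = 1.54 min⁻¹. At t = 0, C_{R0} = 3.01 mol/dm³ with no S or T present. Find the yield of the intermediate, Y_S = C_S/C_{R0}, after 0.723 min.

The intermediate concentration in a first-order A→B→C sequence is C_S = k₁C_{R0}(e^(−k₁t) − e^(−k₂t))/(k₂−k₁).
e^(−k₁t) = e^(−2.73×0.723) = e^(−1.974) = 0.1389; e^(−k₂t) = e^(−1.113) = 0.3284.
C_S = 2.73×3.01/(1.54−2.73) × (0.1389−0.3284) = (-6.905)×(-0.1895) = 1.309 mol/dm³.
Y_S = C_S/C_{R0} = 1.309/3.01 = 0.435.

0.435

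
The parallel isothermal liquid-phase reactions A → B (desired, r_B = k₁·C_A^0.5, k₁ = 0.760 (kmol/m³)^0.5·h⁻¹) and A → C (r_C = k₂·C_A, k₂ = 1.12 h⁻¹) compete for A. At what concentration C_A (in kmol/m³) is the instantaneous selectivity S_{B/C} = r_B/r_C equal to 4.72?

0.0207 kmol/m³

S_{B/C} = (k₁/k₂)·C_A^-0.5 ⇒ C_A = (S·k₂/k₁)^(-2).
= (4.72×1.12/0.760)^(-2) = (6.956)^(-2) = 0.0207 kmol/m³.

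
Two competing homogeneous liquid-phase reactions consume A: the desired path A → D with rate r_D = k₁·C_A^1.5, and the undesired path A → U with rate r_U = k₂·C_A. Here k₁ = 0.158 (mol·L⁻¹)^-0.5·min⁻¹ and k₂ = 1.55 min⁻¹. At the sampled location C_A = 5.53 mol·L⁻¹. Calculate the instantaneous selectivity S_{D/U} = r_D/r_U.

0.240

S_{D/U} = r_D/r_U = (k₁·C_A^1.5)/(k₂·C_A) = (k₁/k₂)·C_A^0.5.
= (0.158×5.530^1.5) / (1.55×5.530) = 2.055/8.572 = 0.240.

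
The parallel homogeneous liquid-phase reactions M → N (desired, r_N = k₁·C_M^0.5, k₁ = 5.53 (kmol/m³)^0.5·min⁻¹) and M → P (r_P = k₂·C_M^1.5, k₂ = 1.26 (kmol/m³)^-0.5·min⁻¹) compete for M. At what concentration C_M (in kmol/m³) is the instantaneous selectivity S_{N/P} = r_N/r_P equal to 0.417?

S_{N/P} = (k₁/k₂)·C_M⁻¹ ⇒ C_M = (S·k₂/k₁)^(-1).
= (0.417×1.26/5.53)^(-1) = (0.09501)^(-1) = 10.5 kmol/m³.

10.5 kmol/m³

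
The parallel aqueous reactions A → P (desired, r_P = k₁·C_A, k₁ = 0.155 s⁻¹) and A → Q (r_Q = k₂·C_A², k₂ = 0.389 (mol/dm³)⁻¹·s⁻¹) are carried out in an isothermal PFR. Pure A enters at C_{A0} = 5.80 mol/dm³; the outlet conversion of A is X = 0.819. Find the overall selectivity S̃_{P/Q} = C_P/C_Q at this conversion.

0.139

C_A = C_{A0}(1−X) = 1.050 mol/dm³.
Along a PFR/batch, dC_P/dC_A = −r_P/(r_P+r_Q) = −k₁/(k₁+k₂·C_A).
Integrating from C_{A0} to C_A: C_P = (0.155/0.389)·ln[(0.155+0.389·5.80)/(0.155+0.389·1.05)] = 0.3985·ln(2.411/0.5634) = 0.5793 mol/dm³.
C_Q = (C_{A0}−C_A)−C_P = 4.171 mol/dm³; S̃_{P/Q} = 0.5793/4.171 = 0.139.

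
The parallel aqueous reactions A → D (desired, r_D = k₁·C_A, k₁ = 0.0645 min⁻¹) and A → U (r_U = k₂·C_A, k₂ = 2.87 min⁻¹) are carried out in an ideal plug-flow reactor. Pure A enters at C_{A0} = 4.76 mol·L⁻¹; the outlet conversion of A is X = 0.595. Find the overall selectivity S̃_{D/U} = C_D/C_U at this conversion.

0.0225

C_A = C_{A0}(1−X) = 1.928 mol·L⁻¹.
Both paths are first order in A, so the instantaneous fraction to D is constant: dC_D/d(−C_A) = k₁/(k₁+k₂) = 0.02198.
C_D = 0.02198·(C_{A0}−C_A) = 0.02198×2.832 = 0.0623 mol·L⁻¹.
C_U = (C_{A0}−C_A)−C_D = 2.770 mol·L⁻¹; S̃_{D/U} = 0.06225/2.770 = 0.0225.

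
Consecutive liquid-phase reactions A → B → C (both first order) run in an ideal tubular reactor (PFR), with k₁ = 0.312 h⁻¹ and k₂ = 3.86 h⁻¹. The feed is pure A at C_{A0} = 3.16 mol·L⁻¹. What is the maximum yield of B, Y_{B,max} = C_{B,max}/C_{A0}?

0.0648

Evaluating C_B at τ_opt = ln(k₂/k₁)/(k₂−k₁) gives C_{B,max}/C_{A0} = (k₁/k₂)^[k₂/(k₂−k₁)].
= (0.312/3.86)^(3.86/(3.86−0.312)) = (0.08083)^(1.088) = 0.06479.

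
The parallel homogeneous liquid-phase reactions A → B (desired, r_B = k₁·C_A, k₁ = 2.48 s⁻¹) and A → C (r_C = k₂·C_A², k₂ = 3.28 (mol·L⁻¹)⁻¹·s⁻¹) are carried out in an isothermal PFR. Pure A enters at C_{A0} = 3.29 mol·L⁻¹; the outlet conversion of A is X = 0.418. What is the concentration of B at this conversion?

0.314 mol·L⁻¹

C_A = C_{A0}(1−X) = 1.915 mol·L⁻¹.
Along a PFR/batch, dC_B/dC_A = −r_B/(r_B+r_C) = −k₁/(k₁+k₂·C_A).
Integrating from C_{A0} to C_A: C_B = (2.48/3.28)·ln[(2.48+3.28·3.29)/(2.48+3.28·1.91)] = 0.7561·ln(13.27/8.760) = 0.3140 mol·L⁻¹.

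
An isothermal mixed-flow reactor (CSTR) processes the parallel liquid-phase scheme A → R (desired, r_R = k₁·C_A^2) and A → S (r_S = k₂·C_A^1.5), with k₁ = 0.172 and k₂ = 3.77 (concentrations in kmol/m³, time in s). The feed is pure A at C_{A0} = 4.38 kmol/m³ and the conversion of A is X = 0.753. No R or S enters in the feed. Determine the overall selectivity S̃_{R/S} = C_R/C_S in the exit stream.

Exit C_A = C_{A0}(1−X) = 4.38×0.247 = 1.082 kmol/m³.
Rates in a CSTR are evaluated at the outlet concentration: r_R = 0.172×1.082^2 = 0.2013, r_S = 3.77×1.082^1.5 = 4.242.
Overall selectivity = C_R/C_S = r_Rτ/(r_Sτ) = r_R/r_S = 0.0475.

0.0475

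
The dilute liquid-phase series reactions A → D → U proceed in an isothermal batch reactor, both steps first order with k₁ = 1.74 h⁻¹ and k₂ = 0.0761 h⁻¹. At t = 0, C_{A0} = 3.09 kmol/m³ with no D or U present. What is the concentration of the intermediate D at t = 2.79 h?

2.59 kmol/m³

Solving the coupled first-order balances gives C_D(t) = [k₁/(k₂−k₁)]·C_{A0}·(e^(−k₁t) − e^(−k₂t)).
e^(−k₁t) = e^(−1.74×2.79) = e^(−4.855) = 0.007792; e^(−k₂t) = e^(−0.2123) = 0.8087.
C_D = 1.74×3.09/(0.0761−1.74) × (0.007792−0.8087) = (-3.231)×(-0.8009) = 2.588 kmol/m³.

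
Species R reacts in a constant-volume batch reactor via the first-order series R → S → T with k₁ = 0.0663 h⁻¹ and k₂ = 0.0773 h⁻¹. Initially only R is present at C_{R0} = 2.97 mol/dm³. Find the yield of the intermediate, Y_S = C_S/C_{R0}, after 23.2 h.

0.292

The intermediate concentration in a first-order A→B→C sequence is C_S = k₁C_{R0}(e^(−k₁t) − e^(−k₂t))/(k₂−k₁).
e^(−k₁t) = e^(−0.0663×23.2) = e^(−1.538) = 0.2148; e^(−k₂t) = e^(−1.793) = 0.1664.
C_S = 0.0663×2.97/(0.0773−0.0663) × (0.2148−0.1664) = 17.90×0.04838 = 0.8660 mol/dm³.
Y_S = C_S/C_{R0} = 0.8660/2.97 = 0.292.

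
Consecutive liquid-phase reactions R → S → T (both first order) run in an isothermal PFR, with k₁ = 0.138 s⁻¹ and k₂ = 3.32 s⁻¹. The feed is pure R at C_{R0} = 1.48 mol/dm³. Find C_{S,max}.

0.0536 mol/dm³

For a first-order series the maximum intermediate yield is C_{S,max}/C_{R0} = (k₁/k₂)^[k₂/(k₂−k₁)].
= (0.138/3.32)^(3.32/(3.32−0.138)) = (0.04157)^(1.043) = 0.03621.
C_{S,max} = 0.03621×1.48 = 0.0536 mol/dm³.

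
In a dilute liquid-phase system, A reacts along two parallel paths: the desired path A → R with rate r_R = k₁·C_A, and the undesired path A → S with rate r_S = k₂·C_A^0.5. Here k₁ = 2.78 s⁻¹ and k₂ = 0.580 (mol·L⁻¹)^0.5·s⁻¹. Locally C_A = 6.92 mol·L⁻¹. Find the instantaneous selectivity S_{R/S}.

12.6

S_{R/S} = r_R/r_S = (k₁·C_A)/(k₂·C_A^0.5) = (k₁/k₂)·C_A^0.5.
= (2.78×6.920) / (0.580×6.920^0.5) = 19.24/1.526 = 12.6.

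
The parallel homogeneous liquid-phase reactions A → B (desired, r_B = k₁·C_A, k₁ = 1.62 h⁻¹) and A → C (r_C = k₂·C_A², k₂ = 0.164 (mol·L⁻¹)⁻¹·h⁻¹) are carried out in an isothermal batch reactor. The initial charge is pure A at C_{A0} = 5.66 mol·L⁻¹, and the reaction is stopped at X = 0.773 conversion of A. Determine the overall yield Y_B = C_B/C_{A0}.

0.577

C_A = C_{A0}(1−X) = 1.285 mol·L⁻¹.
Along a PFR/batch, dC_B/dC_A = −r_B/(r_B+r_C) = −k₁/(k₁+k₂·C_A).
Integrating from C_{A0} to C_A: C_B = (1.62/0.164)·ln[(1.62+0.164·5.66)/(1.62+0.164·1.28)] = 9.878·ln(2.548/1.831) = 3.267 mol·L⁻¹.
Y_B = C_B/C_{A0} = 3.267/5.66 = 0.577.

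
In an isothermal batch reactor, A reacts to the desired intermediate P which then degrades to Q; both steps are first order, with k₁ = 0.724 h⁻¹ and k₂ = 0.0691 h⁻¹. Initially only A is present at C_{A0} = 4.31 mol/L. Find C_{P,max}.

3.36 mol/L

Evaluating C_P at t_opt = ln(k₂/k₁)/(k₂−k₁) gives C_{P,max}/C_{A0} = (k₁/k₂)^[k₂/(k₂−k₁)].
= (0.724/0.0691)^(0.0691/(0.0691−0.724)) = (10.48)^(-0.1055) = 0.7805.
C_{P,max} = 0.7805×4.31 = 3.36 mol/L.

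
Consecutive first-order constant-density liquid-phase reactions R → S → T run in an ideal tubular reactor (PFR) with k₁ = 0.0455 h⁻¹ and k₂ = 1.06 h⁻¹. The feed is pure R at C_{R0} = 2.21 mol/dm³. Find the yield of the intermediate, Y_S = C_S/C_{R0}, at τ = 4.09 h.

0.0366

The intermediate concentration in a first-order A→B→C sequence is C_S = k₁C_{R0}(e^(−k₁τ) − e^(−k₂τ))/(k₂−k₁).
e^(−k₁τ) = e^(−0.0455×4.09) = e^(−0.1861) = 0.8302; e^(−k₂τ) = e^(−4.335) = 0.01310.
C_S = 0.0455×2.21/(1.06−0.0455) × (0.8302−0.01310) = 0.09912×0.8171 = 0.08099 mol/dm³.
Y_S = C_S/C_{R0} = 0.08099/2.21 = 0.0366.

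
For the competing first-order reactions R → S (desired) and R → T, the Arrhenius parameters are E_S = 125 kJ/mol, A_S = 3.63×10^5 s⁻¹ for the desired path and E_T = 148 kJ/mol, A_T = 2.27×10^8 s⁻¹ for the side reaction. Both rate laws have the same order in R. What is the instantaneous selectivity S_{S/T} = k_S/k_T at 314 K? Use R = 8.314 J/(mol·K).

10.7

k_S/k_T = (A_S/A_T)·exp[−(E_S−E_T)/(RT)] = (A_S/A_T)·exp[(E_T−E_S)/(RT)].
(E_T−E_S)/(RT) = (148−125)×10³/(8.314×314) = 23000/2611 = 8.810.
k_S/k_T = (3.63×10^5/2.27×10^8)·exp(8.810) = 0.001599 × 6703 = 10.7.
Since E_S < E_T, lowering the temperature improves selectivity toward S.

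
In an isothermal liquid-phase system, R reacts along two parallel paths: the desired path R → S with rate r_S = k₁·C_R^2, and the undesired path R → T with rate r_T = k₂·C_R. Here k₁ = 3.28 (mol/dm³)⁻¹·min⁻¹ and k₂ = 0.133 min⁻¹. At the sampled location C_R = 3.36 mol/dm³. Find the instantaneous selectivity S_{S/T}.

82.9

S_{S/T} = r_S/r_T = (k₁·C_R^2)/(k₂·C_R) = (k₁/k₂)·C_R.
= (3.28×3.360^2) / (0.133×3.360) = 37.03/0.4469 = 82.9.
Since the desired path is higher order in R, keeping C_R high (PFR or concentrated feed) favours S.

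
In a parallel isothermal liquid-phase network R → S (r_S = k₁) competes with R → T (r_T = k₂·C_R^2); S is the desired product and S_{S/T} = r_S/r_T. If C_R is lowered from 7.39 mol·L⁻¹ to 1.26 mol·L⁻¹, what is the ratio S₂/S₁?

S_{S/T} = (k₁/k₂)·C_R^-2, so S₂/S₁ = (C_{R,2}/C_{R,1})^-2.
= (1.26/7.39)^(-2) = (0.1705)^(-2) = 34.4.

34.4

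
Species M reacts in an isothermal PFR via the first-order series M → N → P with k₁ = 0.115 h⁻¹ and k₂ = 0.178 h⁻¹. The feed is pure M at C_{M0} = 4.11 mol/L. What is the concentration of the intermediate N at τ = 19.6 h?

0.558 mol/L

For first-order series with pure M initially, C_N(τ) = k₁C_{M0}/(k₂−k₁)·(e^(−k₁τ) − e^(−k₂τ)).
e^(−k₁τ) = e^(−0.115×19.6) = e^(−2.254) = 0.1050; e^(−k₂τ) = e^(−3.489) = 0.03054.
C_N = 0.115×4.11/(0.178−0.115) × (0.1050−0.03054) = 7.502×0.07444 = 0.5585 mol/L.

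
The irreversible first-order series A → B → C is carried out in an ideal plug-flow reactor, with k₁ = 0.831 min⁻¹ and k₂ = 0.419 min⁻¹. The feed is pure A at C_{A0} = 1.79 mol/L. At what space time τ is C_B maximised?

Setting dC_B/dτ = 0 gives τ_opt = ln(k₂/k₁)/(k₂−k₁).
= ln(0.419/0.831)/(0.419−0.831) = ln(0.5042)/-0.4120 = -0.6848/-0.4120 = 1.66 min.

1.66 min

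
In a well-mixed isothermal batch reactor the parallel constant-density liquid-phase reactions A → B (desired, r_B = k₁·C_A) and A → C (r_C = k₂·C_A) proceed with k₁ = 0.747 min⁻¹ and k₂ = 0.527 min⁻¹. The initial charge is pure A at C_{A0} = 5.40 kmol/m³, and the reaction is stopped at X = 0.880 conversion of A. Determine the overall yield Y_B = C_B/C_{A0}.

C_A = C_{A0}(1−X) = 0.6480 kmol/m³.
Both paths are first order in A, so the instantaneous fraction to B is constant: dC_B/d(−C_A) = k₁/(k₁+k₂) = 0.5863.
C_B = 0.5863·(C_{A0}−C_A) = 0.5863×4.752 = 2.79 kmol/m³.
Y_B = C_B/C_{A0} = 2.786/5.40 = 0.516.

0.516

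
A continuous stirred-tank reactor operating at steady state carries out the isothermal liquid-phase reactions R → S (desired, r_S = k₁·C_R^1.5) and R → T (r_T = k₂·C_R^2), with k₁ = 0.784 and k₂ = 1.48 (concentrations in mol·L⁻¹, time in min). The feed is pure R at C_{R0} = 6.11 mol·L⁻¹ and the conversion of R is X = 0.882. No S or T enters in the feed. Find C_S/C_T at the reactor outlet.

0.624

Exit C_R = C_{R0}(1−X) = 6.11×0.118 = 0.7210 mol·L⁻¹.
A CSTR operates uniformly at the exit composition, giving r_S = 0.4800 and r_T = 0.7693 (each k·C_R^n at C_R = 0.7210).
Overall selectivity = C_S/C_T = r_Sτ/(r_Tτ) = r_S/r_T = 0.624.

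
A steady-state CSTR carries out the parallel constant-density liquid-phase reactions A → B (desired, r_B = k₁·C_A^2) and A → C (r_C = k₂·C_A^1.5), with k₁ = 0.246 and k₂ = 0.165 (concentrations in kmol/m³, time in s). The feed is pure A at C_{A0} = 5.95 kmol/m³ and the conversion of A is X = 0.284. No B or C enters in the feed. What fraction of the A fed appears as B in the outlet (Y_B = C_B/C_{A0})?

0.214

Exit C_A = C_{A0}(1−X) = 5.95×0.716 = 4.260 kmol/m³.
A CSTR operates uniformly at the exit composition, giving r_B = 4.465 and r_C = 1.451 (each k·C_A^n at C_A = 4.260).
Fraction of consumed A going to B: r_B/(r_B+r_C) = 0.7547.
C_B = 0.7547·C_{A0}·X = 0.7547×5.95×0.284 = 1.28 kmol/m³; Y_B = C_B/C_{A0} = 0.214.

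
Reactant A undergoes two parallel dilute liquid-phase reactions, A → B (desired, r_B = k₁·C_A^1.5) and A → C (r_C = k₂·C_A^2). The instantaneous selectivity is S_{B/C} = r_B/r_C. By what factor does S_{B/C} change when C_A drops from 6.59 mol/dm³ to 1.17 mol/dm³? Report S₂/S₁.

2.37

S_{B/C} = (k₁/k₂)·C_A^-0.5, so S₂/S₁ = (C_{A,2}/C_{A,1})^-0.5.
= (1.17/6.59)^(-0.5) = (0.1775)^(-0.5) = 2.37.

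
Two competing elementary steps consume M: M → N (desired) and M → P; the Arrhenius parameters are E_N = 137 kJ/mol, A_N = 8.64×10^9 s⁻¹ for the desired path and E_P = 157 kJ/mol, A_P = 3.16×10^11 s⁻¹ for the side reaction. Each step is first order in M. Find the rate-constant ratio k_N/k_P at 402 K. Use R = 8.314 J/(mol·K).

With equal orders, S_{N/P} = k_N/k_P = (A_N/A_P)·exp[(E_P−E_N)/(RT)].
(E_P−E_N)/(RT) = (157−137)×10³/(8.314×402) = 20000/3342 = 5.984.
k_N/k_P = (8.64×10^9/3.16×10^11)·exp(5.984) = 0.02734 × 397.0 = 10.9.

10.9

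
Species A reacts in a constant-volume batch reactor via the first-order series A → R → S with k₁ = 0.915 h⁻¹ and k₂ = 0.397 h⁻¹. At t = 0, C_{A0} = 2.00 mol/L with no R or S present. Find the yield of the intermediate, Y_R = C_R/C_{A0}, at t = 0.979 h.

For first-order series with pure A initially, C_R(t) = k₁C_{A0}/(k₂−k₁)·(e^(−k₁t) − e^(−k₂t)).
e^(−k₁t) = e^(−0.915×0.979) = e^(−0.8958) = 0.4083; e^(−k₂t) = e^(−0.3887) = 0.6780.
C_R = 0.915×2.00/(0.397−0.915) × (0.4083−0.6780) = (-3.533)×(-0.2697) = 0.9527 mol/L.
Y_R = C_R/C_{A0} = 0.9527/2.00 = 0.476.

0.476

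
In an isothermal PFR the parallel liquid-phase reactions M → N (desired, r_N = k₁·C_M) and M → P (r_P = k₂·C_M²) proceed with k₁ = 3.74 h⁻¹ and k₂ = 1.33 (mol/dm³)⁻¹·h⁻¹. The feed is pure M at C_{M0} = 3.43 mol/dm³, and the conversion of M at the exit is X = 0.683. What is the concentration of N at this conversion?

C_M = C_{M0}(1−X) = 1.087 mol/dm³.
Along a PFR/batch, dC_N/dC_M = −r_N/(r_N+r_P) = −k₁/(k₁+k₂·C_M).
Integrating from C_{M0} to C_M: C_N = (3.74/1.33)·ln[(3.74+1.33·3.43)/(3.74+1.33·1.09)] = 2.812·ln(8.302/5.186) = 1.323 mol/dm³.

1.32 mol/dm³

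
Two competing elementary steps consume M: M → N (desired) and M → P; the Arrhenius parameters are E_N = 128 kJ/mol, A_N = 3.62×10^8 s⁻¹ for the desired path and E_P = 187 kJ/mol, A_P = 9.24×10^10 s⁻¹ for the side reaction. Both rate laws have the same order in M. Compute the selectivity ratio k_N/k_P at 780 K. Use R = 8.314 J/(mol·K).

35.0

k_N/k_P = (A_N/A_P)·exp[−(E_N−E_P)/(RT)] = (A_N/A_P)·exp[(E_P−E_N)/(RT)].
(E_P−E_N)/(RT) = (187−128)×10³/(8.314×780) = 59000/6485 = 9.098.
k_N/k_P = (3.62×10^8/9.24×10^10)·exp(9.098) = 0.003918 × 8938 = 35.0.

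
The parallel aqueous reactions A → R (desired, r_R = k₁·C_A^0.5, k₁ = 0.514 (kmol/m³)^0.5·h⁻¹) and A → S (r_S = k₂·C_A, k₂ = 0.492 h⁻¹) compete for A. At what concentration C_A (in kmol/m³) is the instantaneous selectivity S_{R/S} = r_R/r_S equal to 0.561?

3.47 kmol/m³

S_{R/S} = (k₁/k₂)·C_A^-0.5 ⇒ C_A = (S·k₂/k₁)^(-2).
= (0.561×0.492/0.514)^(-2) = (0.5370)^(-2) = 3.47 kmol/m³.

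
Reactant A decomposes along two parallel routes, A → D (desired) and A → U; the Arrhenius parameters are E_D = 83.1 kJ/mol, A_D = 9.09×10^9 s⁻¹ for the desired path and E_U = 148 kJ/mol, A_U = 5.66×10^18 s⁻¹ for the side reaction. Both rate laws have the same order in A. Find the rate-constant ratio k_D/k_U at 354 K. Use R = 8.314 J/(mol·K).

k_D/k_U = (A_D/A_U)·exp[−(E_D−E_U)/(RT)] = (A_D/A_U)·exp[(E_U−E_D)/(RT)].
(E_U−E_D)/(RT) = (148−83.1)×10³/(8.314×354) = 64900/2943 = 22.05.
k_D/k_U = (9.09×10^9/5.66×10^18)·exp(22.05) = 1.606×10^-9 × 3.773×10^9 = 6.06.
Since E_D < E_U, lowering the temperature improves selectivity toward D.

6.06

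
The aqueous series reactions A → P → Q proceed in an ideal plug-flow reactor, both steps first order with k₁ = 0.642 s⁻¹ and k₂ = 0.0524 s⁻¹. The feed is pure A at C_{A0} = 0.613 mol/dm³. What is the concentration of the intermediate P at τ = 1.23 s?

0.323 mol/dm³

For first-order series with pure A initially, C_P(τ) = k₁C_{A0}/(k₂−k₁)·(e^(−k₁τ) − e^(−k₂τ)).
e^(−k₁τ) = e^(−0.642×1.23) = e^(−0.7897) = 0.4540; e^(−k₂τ) = e^(−0.06445) = 0.9376.
C_P = 0.642×0.613/(0.0524−0.642) × (0.4540−0.9376) = (-0.6675)×(-0.4836) = 0.3228 mol/dm³.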